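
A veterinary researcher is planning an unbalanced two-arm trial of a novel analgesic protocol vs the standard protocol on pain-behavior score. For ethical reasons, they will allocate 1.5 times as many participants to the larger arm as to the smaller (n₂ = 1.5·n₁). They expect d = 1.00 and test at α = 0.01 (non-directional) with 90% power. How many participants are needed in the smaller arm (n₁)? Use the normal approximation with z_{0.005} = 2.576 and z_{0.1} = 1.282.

With allocation ratio k = n₂/n₁ = 1.5, Var(x̄₁−x̄₂) = σ²(1/n₁ + 1/(k·n₁)) = σ²·(k+1)/(k·n₁).
So n₁ = (1 + 1/k)·((z_{α/2} + z_β)/d)² = 1.667 × (3.858/1.00)².
n₁ = 1.667 × 14.88 = 24.8.
Round up: n₁ = 25, giving n₂ = ⌈1.5 × 25⌉ = ⌈37.5⌉ = 38.

n₁ = 25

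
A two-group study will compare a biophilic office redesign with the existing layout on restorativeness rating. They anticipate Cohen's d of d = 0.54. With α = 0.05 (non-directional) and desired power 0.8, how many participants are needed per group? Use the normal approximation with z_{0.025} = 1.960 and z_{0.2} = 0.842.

For two independent groups with equal n: n = 2·((z_{α/2} + z_β) / d)².
z_{α/2} + z_β = 1.960 + 0.842 = 2.802.
n = 2 × (2.802 / 0.54)² = 2 × 5.189² = 2 × 26.92 = 53.8.
Round up to the next whole participant.

n = 54 per group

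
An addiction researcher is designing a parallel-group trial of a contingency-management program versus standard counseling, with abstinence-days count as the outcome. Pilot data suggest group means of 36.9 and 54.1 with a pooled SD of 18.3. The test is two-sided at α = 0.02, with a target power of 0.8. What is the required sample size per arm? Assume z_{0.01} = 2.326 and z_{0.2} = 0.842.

Cohen's d = |M₁ − M₂| / SD_pooled = |36.9 − 54.1| / 18.3 = 17.2 / 18.3 = 0.940.
For two independent groups with equal n: n = 2·((z_{α/2} + z_β) / d)².
z_{α/2} + z_β = 2.326 + 0.842 = 3.168.
n = 2 × (3.168 / 0.940)² = 2 × 3.370² = 2 × 11.36 = 22.7.
Round up to the next whole participant.

n = 23 per group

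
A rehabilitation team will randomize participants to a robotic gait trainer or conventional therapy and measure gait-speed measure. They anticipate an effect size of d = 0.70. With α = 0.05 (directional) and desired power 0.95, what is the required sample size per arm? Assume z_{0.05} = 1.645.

For two independent groups with equal n: n = 2·((z_{α} + z_β) / d)².
z_{α} + z_β = 1.645 + 1.645 = 3.290.
n = 2 × (3.290 / 0.70)² = 2 × 4.700² = 2 × 22.09 = 44.2.
Round up to the next whole participant.

n = 45 per group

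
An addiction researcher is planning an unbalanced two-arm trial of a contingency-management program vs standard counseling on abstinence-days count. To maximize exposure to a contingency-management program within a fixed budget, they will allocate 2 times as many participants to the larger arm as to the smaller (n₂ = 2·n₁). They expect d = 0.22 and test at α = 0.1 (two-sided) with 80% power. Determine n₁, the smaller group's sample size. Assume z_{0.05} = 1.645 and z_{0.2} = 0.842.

n₁ = 192

With allocation ratio k = n₂/n₁ = 2, Var(x̄₁−x̄₂) = σ²(1/n₁ + 1/(k·n₁)) = σ²·(k+1)/(k·n₁).
So n₁ = (1 + 1/k)·((z_{α/2} + z_β)/d)² = 1.500 × (2.487/0.22)².
n₁ = 1.500 × 127.79 = 191.7.
Round up: n₁ = 192, giving n₂ = 2 × 192 = 384.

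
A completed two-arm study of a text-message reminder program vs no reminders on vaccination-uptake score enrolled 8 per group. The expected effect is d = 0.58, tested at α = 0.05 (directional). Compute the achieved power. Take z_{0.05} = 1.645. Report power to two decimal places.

For two equal groups, power = Φ(d·√(n/2) − z_{α}).
d·√(n/2) = 0.58 × √(8/2) = 0.58 × 2.000 = 1.160.
z_β = 1.160 − 1.645 = -0.485.
Power = Φ(-0.485) = 0.314.

power ≈ 0.31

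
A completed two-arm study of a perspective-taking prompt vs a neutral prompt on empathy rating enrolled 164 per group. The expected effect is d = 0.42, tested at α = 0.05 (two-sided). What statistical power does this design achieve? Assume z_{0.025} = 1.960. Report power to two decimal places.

power ≈ 0.97

For two equal groups, power = Φ(d·√(n/2) − z_{α/2}).
d·√(n/2) = 0.42 × √(164/2) = 0.42 × 9.055 = 3.803.
z_β = 3.803 − 1.960 = 1.843.
Power = Φ(1.843) = 0.967.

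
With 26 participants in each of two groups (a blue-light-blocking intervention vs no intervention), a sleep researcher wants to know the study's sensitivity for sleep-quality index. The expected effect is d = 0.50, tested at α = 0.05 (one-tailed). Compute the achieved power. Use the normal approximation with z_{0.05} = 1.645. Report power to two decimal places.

For two equal groups, power = Φ(d·√(n/2) − z_{α}).
d·√(n/2) = 0.50 × √(26/2) = 0.50 × 3.606 = 1.803.
z_β = 1.803 − 1.645 = 0.158.
Power = Φ(0.158) = 0.563.

power ≈ 0.56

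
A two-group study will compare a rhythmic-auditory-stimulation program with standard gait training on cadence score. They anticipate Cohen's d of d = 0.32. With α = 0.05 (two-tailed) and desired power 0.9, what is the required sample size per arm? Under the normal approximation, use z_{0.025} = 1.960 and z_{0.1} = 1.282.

n = 206 per group

For two independent groups with equal n: n = 2·((z_{α/2} + z_β) / d)².
z_{α/2} + z_β = 1.960 + 1.282 = 3.242.
n = 2 × (3.242 / 0.32)² = 2 × 10.131² = 2 × 102.64 = 205.3.
Round up to the next whole participant.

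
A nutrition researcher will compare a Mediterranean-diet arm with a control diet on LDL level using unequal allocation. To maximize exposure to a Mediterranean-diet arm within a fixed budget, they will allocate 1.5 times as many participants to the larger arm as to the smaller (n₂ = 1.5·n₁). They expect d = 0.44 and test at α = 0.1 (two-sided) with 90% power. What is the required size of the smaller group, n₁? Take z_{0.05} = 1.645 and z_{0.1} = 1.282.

With allocation ratio k = n₂/n₁ = 1.5, Var(x̄₁−x̄₂) = σ²(1/n₁ + 1/(k·n₁)) = σ²·(k+1)/(k·n₁).
So n₁ = (1 + 1/k)·((z_{α/2} + z_β)/d)² = 1.667 × (2.927/0.44)².
n₁ = 1.667 × 44.25 = 73.8.
Round up: n₁ = 74, giving n₂ = 1.5 × 74 = 111.

n₁ = 74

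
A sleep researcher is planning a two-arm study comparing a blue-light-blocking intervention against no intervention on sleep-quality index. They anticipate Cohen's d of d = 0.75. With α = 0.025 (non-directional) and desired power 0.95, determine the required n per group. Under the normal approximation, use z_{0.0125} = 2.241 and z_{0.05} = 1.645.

n = 54 per group

For two independent groups with equal n: n = 2·((z_{α/2} + z_β) / d)².
z_{α/2} + z_β = 2.241 + 1.645 = 3.886.
n = 2 × (3.886 / 0.75)² = 2 × 5.181² = 2 × 26.85 = 53.7.
Round up to the next whole participant.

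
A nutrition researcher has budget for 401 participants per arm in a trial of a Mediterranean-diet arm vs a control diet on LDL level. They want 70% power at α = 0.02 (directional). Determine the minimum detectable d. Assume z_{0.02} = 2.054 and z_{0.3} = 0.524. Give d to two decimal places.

d_min ≈ 0.18

For two independent groups of n = 401 each: d_min = (z_{α} + z_β)·√(2/n).
z-sum = 2.054 + 0.524 = 2.578.
d_min = 2.578 × √(2/401) = 2.578 × 0.0706 = 0.182.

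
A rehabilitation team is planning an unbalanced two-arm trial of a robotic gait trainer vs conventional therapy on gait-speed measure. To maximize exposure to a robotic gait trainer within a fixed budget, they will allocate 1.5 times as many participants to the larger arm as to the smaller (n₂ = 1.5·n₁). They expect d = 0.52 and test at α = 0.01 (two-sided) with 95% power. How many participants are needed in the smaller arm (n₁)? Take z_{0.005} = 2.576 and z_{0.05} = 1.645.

With allocation ratio k = n₂/n₁ = 1.5, Var(x̄₁−x̄₂) = σ²(1/n₁ + 1/(k·n₁)) = σ²·(k+1)/(k·n₁).
So n₁ = (1 + 1/k)·((z_{α/2} + z_β)/d)² = 1.667 × (4.221/0.52)².
n₁ = 1.667 × 65.89 = 109.8.
Round up: n₁ = 110, giving n₂ = 1.5 × 110 = 165.

n₁ = 110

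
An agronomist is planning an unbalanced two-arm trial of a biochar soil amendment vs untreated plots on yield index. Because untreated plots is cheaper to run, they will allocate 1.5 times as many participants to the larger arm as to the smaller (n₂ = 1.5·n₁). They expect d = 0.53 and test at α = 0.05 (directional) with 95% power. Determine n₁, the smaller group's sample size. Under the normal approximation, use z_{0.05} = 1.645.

With allocation ratio k = n₂/n₁ = 1.5, Var(x̄₁−x̄₂) = σ²(1/n₁ + 1/(k·n₁)) = σ²·(k+1)/(k·n₁).
So n₁ = (1 + 1/k)·((z_{α} + z_β)/d)² = 1.667 × (3.290/0.53)².
n₁ = 1.667 × 38.53 = 64.2.
Round up: n₁ = 65, giving n₂ = ⌈1.5 × 65⌉ = ⌈97.5⌉ = 98.

n₁ = 65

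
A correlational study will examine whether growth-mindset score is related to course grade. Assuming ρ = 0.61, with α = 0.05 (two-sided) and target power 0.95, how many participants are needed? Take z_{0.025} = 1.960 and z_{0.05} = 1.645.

n = 29

Fisher's z: C = ½·ln((1+r)/(1−r)) = ½·ln(4.1282) = 0.7089.
n = ((z_{α/2} + z_β)/C)² + 3.
(1.960 + 1.645) / 0.7089 = 3.605 / 0.7089 = 5.085.
n = 5.085² + 3 = 25.86 + 3 = 28.9.
Round up.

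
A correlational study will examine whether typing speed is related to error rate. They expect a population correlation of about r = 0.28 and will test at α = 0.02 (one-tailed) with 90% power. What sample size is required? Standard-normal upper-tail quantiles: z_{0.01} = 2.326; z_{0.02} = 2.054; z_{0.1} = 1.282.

Fisher's z: C = ½·ln((1+r)/(1−r)) = ½·ln(1.7778) = 0.2877.
n = ((z_{α} + z_β)/C)² + 3.
(2.054 + 1.282) / 0.2877 = 3.336 / 0.2877 = 11.595.
n = 11.595² + 3 = 134.45 + 3 = 137.5.
Round up.

n = 138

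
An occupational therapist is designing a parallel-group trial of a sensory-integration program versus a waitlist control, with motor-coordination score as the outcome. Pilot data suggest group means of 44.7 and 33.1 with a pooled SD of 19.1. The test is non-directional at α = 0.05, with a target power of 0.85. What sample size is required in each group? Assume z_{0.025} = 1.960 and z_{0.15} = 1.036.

n = 49 per group

Cohen's d = |M₁ − M₂| / SD_pooled = |44.7 − 33.1| / 19.1 = 11.6 / 19.1 = 0.607.
For two independent groups with equal n: n = 2·((z_{α/2} + z_β) / d)².
z_{α/2} + z_β = 1.960 + 1.036 = 2.996.
n = 2 × (2.996 / 0.607)² = 2 × 4.936² = 2 × 24.36 = 48.7.
Round up to the next whole participant.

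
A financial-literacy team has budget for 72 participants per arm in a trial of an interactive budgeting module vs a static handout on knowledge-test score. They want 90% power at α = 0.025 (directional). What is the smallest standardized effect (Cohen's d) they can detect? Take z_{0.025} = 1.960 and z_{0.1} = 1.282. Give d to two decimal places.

For two independent groups of n = 72 each: d_min = (z_{α} + z_β)·√(2/n).
z-sum = 1.960 + 1.282 = 3.242.
d_min = 3.242 × √(2/72) = 3.242 × 0.1667 = 0.540.

d_min ≈ 0.54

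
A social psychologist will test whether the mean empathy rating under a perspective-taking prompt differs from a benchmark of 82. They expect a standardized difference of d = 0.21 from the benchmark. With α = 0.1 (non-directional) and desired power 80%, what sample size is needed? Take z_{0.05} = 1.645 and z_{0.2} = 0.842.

n = 141

For a one-sample test: n = ((z_{α/2} + z_β) / d)².
z_{α/2} + z_β = 1.645 + 0.842 = 2.487.
n = (2.487 / 0.21)² = 11.843² = 140.25.
Round up.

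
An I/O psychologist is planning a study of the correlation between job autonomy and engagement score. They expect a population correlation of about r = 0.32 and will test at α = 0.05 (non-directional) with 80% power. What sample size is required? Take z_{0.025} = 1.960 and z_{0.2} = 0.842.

n = 75

Fisher's z: C = ½·ln((1+r)/(1−r)) = ½·ln(1.9412) = 0.3316.
n = ((z_{α/2} + z_β)/C)² + 3.
(1.960 + 0.842) / 0.3316 = 2.802 / 0.3316 = 8.450.
n = 8.450² + 3 = 71.40 + 3 = 74.4.
Round up.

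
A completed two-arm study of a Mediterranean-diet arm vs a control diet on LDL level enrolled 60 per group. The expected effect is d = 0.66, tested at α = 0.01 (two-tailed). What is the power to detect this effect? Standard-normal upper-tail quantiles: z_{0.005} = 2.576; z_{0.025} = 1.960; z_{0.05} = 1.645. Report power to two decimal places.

power ≈ 0.85

For two equal groups, power = Φ(d·√(n/2) − z_{α/2}).
d·√(n/2) = 0.66 × √(60/2) = 0.66 × 5.477 = 3.615.
z_β = 3.615 − 2.576 = 1.039.
Power = Φ(1.039) = 0.851.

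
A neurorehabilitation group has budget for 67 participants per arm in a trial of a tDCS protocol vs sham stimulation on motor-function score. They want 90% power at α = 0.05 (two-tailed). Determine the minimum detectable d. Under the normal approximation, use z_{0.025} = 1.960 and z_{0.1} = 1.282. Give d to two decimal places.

For two independent groups of n = 67 each: d_min = (z_{α/2} + z_β)·√(2/n).
z-sum = 1.960 + 1.282 = 3.242.
d_min = 3.242 × √(2/67) = 3.242 × 0.1728 = 0.560.

d_min ≈ 0.56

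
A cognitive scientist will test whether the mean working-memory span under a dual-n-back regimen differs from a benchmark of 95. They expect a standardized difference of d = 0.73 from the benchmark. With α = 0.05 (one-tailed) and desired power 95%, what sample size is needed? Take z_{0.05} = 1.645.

For a one-sample test: n = ((z_{α} + z_β) / d)².
z_{α} + z_β = 1.645 + 1.645 = 3.290.
n = (3.290 / 0.73)² = 4.507² = 20.31.
Round up.

n = 21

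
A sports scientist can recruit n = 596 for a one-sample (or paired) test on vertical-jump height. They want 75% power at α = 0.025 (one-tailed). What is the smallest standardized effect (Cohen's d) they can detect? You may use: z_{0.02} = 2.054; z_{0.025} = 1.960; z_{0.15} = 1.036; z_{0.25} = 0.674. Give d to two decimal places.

For a single sample (or paired design) of n = 596: d_min = (z_{α} + z_β)/√n.
z-sum = 1.960 + 0.674 = 2.634.
d_min = 2.634 / √596 = 2.634 / 24.413 = 0.108.

d_min ≈ 0.11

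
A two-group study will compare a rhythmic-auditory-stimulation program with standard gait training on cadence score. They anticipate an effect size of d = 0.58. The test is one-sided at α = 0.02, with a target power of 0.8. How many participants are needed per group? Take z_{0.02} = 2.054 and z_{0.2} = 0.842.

For two independent groups with equal n: n = 2·((z_{α} + z_β) / d)².
z_{α} + z_β = 2.054 + 0.842 = 2.896.
n = 2 × (2.896 / 0.58)² = 2 × 4.993² = 2 × 24.93 = 49.9.
Round up to the next whole participant.

n = 50 per group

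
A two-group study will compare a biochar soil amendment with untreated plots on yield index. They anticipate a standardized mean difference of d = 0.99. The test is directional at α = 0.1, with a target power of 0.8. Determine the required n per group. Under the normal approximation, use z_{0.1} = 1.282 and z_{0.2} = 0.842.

For two independent groups with equal n: n = 2·((z_{α} + z_β) / d)².
z_{α} + z_β = 1.282 + 0.842 = 2.124.
n = 2 × (2.124 / 0.99)² = 2 × 2.145² = 2 × 4.60 = 9.2.
Round up to the next whole participant.

n = 10 per group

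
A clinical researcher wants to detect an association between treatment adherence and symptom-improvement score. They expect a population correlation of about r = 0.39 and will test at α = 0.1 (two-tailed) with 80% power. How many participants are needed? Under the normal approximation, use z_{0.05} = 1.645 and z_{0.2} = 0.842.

Fisher's z: C = ½·ln((1+r)/(1−r)) = ½·ln(2.2787) = 0.4118.
n = ((z_{α/2} + z_β)/C)² + 3.
(1.645 + 0.842) / 0.4118 = 2.487 / 0.4118 = 6.039.
n = 6.039² + 3 = 36.47 + 3 = 39.5.
Round up.

n = 40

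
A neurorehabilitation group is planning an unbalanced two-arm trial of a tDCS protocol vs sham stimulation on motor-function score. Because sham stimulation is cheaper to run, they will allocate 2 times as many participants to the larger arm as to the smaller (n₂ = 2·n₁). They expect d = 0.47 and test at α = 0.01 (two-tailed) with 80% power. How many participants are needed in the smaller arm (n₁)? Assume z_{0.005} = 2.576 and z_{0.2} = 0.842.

n₁ = 80

With allocation ratio k = n₂/n₁ = 2, Var(x̄₁−x̄₂) = σ²(1/n₁ + 1/(k·n₁)) = σ²·(k+1)/(k·n₁).
So n₁ = (1 + 1/k)·((z_{α/2} + z_β)/d)² = 1.500 × (3.418/0.47)².
n₁ = 1.500 × 52.89 = 79.3.
Round up: n₁ = 80, giving n₂ = 2 × 80 = 160.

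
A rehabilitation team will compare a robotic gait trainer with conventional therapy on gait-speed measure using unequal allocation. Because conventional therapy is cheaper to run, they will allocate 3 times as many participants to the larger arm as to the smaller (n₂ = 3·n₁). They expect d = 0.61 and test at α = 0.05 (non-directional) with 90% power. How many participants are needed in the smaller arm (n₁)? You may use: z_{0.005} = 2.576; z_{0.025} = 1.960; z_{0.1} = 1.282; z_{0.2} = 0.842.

n₁ = 38

With allocation ratio k = n₂/n₁ = 3, Var(x̄₁−x̄₂) = σ²(1/n₁ + 1/(k·n₁)) = σ²·(k+1)/(k·n₁).
So n₁ = (1 + 1/k)·((z_{α/2} + z_β)/d)² = 1.333 × (3.242/0.61)².
n₁ = 1.333 × 28.25 = 37.7.
Round up: n₁ = 38, giving n₂ = 3 × 38 = 114.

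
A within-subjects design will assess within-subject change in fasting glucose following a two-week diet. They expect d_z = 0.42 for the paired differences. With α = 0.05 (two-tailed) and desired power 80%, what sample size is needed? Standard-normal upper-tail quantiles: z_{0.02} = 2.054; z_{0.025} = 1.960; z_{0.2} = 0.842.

n = 45 pairs

For a paired (one-sample on differences) test: n = ((z_{α/2} + z_β) / d)².
z_{α/2} + z_β = 1.960 + 0.842 = 2.802.
n = (2.802 / 0.42)² = 6.671² = 44.51.
Round up.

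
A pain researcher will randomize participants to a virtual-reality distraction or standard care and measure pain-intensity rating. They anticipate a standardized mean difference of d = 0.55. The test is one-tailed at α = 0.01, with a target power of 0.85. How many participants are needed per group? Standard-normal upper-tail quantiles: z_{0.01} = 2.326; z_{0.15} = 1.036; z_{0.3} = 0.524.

n = 75 per group

For two independent groups with equal n: n = 2·((z_{α} + z_β) / d)².
z_{α} + z_β = 2.326 + 1.036 = 3.362.
n = 2 × (3.362 / 0.55)² = 2 × 6.113² = 2 × 37.37 = 74.7.
Round up to the next whole participant.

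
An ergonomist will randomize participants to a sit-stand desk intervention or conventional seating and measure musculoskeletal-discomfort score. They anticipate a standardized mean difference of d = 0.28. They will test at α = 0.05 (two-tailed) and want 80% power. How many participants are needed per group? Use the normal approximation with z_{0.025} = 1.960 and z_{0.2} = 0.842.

n = 201 per group

For two independent groups with equal n: n = 2·((z_{α/2} + z_β) / d)².
z_{α/2} + z_β = 1.960 + 0.842 = 2.802.
n = 2 × (2.802 / 0.28)² = 2 × 10.007² = 2 × 100.14 = 200.3.
Round up to the next whole participant.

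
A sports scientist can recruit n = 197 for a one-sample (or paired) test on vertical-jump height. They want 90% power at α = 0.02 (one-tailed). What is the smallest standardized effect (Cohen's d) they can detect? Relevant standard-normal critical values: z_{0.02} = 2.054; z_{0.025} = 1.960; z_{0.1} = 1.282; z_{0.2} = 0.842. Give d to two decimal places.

d_min ≈ 0.24

For a single sample (or paired design) of n = 197: d_min = (z_{α} + z_β)/√n.
z-sum = 2.054 + 1.282 = 3.336.
d_min = 3.336 / √197 = 3.336 / 14.036 = 0.238.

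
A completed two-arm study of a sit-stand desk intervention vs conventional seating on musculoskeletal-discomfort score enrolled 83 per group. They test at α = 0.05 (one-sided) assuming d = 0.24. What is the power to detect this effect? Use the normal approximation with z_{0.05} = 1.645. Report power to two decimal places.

For two equal groups, power = Φ(d·√(n/2) − z_{α}).
d·√(n/2) = 0.24 × √(83/2) = 0.24 × 6.442 = 1.546.
z_β = 1.546 − 1.645 = -0.099.
Power = Φ(-0.099) = 0.461.

power ≈ 0.46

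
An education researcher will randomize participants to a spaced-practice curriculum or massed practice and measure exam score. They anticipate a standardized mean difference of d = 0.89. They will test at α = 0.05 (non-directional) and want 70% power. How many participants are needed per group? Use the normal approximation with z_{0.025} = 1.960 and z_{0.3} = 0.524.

For two independent groups with equal n: n = 2·((z_{α/2} + z_β) / d)².
z_{α/2} + z_β = 1.960 + 0.524 = 2.484.
n = 2 × (2.484 / 0.89)² = 2 × 2.791² = 2 × 7.79 = 15.6.
Round up to the next whole participant.

n = 16 per group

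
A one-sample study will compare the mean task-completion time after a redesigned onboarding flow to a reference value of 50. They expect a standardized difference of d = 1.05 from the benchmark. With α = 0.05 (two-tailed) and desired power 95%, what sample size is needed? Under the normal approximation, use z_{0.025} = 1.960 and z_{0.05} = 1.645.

For a one-sample test: n = ((z_{α/2} + z_β) / d)².
z_{α/2} + z_β = 1.960 + 1.645 = 3.605.
n = (3.605 / 1.05)² = 3.433² = 11.79.
Round up.

n = 12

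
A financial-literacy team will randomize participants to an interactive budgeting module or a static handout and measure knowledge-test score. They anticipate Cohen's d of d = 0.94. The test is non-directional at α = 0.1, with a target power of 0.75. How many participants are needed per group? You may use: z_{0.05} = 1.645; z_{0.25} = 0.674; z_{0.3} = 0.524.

For two independent groups with equal n: n = 2·((z_{α/2} + z_β) / d)².
z_{α/2} + z_β = 1.645 + 0.674 = 2.319.
n = 2 × (2.319 / 0.94)² = 2 × 2.467² = 2 × 6.09 = 12.2.
Round up to the next whole participant.

n = 13 per group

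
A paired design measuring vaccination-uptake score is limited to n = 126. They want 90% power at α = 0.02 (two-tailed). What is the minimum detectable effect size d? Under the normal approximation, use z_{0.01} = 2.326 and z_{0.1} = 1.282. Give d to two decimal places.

For a single sample (or paired design) of n = 126: d_min = (z_{α/2} + z_β)/√n.
z-sum = 2.326 + 1.282 = 3.608.
d_min = 3.608 / √126 = 3.608 / 11.225 = 0.321.

d_min ≈ 0.32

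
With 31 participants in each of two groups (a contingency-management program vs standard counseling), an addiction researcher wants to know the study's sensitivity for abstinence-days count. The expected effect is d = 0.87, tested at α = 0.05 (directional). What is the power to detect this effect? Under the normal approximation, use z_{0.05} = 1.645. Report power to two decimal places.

For two equal groups, power = Φ(d·√(n/2) − z_{α}).
d·√(n/2) = 0.87 × √(31/2) = 0.87 × 3.937 = 3.425.
z_β = 3.425 − 1.645 = 1.780.
Power = Φ(1.780) = 0.962.

power ≈ 0.96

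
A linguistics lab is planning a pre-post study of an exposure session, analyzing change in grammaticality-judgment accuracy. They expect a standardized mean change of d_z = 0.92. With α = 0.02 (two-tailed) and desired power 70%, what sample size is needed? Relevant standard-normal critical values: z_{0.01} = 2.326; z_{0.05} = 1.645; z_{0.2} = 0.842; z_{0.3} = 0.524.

n = 10 pairs

For a paired (one-sample on differences) test: n = ((z_{α/2} + z_β) / d)².
z_{α/2} + z_β = 2.326 + 0.524 = 2.850.
n = (2.850 / 0.92)² = 3.098² = 9.60.
Round up.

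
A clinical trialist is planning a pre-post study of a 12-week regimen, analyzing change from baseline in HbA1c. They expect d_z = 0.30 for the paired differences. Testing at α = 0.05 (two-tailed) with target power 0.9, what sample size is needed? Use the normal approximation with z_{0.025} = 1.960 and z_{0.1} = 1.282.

For a paired (one-sample on differences) test: n = ((z_{α/2} + z_β) / d)².
z_{α/2} + z_β = 1.960 + 1.282 = 3.242.
n = (3.242 / 0.30)² = 10.807² = 116.78.
Round up.

n = 117 pairs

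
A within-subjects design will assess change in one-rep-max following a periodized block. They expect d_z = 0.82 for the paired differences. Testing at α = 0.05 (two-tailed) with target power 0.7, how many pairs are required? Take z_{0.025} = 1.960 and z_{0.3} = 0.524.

For a paired (one-sample on differences) test: n = ((z_{α/2} + z_β) / d)².
z_{α/2} + z_β = 1.960 + 0.524 = 2.484.
n = (2.484 / 0.82)² = 3.029² = 9.18.
Round up.

n = 10 pairs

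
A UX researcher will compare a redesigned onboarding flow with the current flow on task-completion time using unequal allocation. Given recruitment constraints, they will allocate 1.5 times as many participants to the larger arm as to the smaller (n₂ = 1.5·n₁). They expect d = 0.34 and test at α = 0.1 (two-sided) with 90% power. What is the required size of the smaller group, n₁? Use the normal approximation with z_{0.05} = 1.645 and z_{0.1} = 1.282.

n₁ = 124

With allocation ratio k = n₂/n₁ = 1.5, Var(x̄₁−x̄₂) = σ²(1/n₁ + 1/(k·n₁)) = σ²·(k+1)/(k·n₁).
So n₁ = (1 + 1/k)·((z_{α/2} + z_β)/d)² = 1.667 × (2.927/0.34)².
n₁ = 1.667 × 74.11 = 123.5.
Round up: n₁ = 124, giving n₂ = 1.5 × 124 = 186.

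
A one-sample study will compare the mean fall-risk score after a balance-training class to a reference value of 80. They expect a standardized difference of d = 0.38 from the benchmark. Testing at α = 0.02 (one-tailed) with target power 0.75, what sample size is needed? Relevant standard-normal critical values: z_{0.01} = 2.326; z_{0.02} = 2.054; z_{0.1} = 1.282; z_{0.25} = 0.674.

n = 52

For a one-sample test: n = ((z_{α} + z_β) / d)².
z_{α} + z_β = 2.054 + 0.674 = 2.728.
n = (2.728 / 0.38)² = 7.179² = 51.54.
Round up.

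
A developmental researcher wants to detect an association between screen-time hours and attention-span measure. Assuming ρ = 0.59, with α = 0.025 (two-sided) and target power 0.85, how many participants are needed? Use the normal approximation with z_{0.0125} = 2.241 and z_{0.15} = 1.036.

n = 27

Fisher's z: C = ½·ln((1+r)/(1−r)) = ½·ln(3.8780) = 0.6777.
n = ((z_{α/2} + z_β)/C)² + 3.
(2.241 + 1.036) / 0.6777 = 3.277 / 0.6777 = 4.835.
n = 4.835² + 3 = 23.38 + 3 = 26.4.
Round up.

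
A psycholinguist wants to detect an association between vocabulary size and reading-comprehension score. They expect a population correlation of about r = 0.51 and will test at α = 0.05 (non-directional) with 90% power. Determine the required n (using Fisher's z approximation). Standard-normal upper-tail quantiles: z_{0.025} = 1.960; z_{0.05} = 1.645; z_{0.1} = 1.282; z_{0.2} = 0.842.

n = 37

Fisher's z: C = ½·ln((1+r)/(1−r)) = ½·ln(3.0816) = 0.5627.
n = ((z_{α/2} + z_β)/C)² + 3.
(1.960 + 1.282) / 0.5627 = 3.242 / 0.5627 = 5.762.
n = 5.762² + 3 = 33.19 + 3 = 36.2.
Round up.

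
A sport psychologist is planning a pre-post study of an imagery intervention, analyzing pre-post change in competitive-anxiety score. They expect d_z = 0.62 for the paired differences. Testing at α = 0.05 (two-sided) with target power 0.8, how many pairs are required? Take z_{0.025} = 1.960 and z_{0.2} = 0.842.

n = 21 pairs

For a paired (one-sample on differences) test: n = ((z_{α/2} + z_β) / d)².
z_{α/2} + z_β = 1.960 + 0.842 = 2.802.
n = (2.802 / 0.62)² = 4.519² = 20.42.
Round up.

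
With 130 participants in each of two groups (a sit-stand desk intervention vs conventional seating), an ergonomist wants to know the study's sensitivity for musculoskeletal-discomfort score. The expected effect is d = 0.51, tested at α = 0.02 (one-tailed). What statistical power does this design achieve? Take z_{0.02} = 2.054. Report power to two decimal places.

For two equal groups, power = Φ(d·√(n/2) − z_{α}).
d·√(n/2) = 0.51 × √(130/2) = 0.51 × 8.062 = 4.112.
z_β = 4.112 − 2.054 = 2.058.
Power = Φ(2.058) = 0.980.

power ≈ 0.98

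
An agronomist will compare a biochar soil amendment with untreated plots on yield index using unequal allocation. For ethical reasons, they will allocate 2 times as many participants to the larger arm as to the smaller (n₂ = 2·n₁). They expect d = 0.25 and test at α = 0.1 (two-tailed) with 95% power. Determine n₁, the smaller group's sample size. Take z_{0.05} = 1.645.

n₁ = 260

With allocation ratio k = n₂/n₁ = 2, Var(x̄₁−x̄₂) = σ²(1/n₁ + 1/(k·n₁)) = σ²·(k+1)/(k·n₁).
So n₁ = (1 + 1/k)·((z_{α/2} + z_β)/d)² = 1.500 × (3.290/0.25)².
n₁ = 1.500 × 173.19 = 259.8.
Round up: n₁ = 260, giving n₂ = 2 × 260 = 520.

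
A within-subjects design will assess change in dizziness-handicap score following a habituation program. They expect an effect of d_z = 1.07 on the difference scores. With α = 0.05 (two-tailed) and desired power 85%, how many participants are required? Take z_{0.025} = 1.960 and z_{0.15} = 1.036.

For a paired (one-sample on differences) test: n = ((z_{α/2} + z_β) / d)².
z_{α/2} + z_β = 1.960 + 1.036 = 2.996.
n = (2.996 / 1.07)² = 2.800² = 7.84.
Round up.

n = 8 pairs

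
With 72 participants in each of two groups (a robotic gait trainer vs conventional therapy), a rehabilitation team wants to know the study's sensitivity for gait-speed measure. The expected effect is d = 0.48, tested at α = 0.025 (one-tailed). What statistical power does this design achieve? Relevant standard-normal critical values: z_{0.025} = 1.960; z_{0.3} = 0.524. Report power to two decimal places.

For two equal groups, power = Φ(d·√(n/2) − z_{α}).
d·√(n/2) = 0.48 × √(72/2) = 0.48 × 6.000 = 2.880.
z_β = 2.880 − 1.960 = 0.920.
Power = Φ(0.920) = 0.821.

power ≈ 0.82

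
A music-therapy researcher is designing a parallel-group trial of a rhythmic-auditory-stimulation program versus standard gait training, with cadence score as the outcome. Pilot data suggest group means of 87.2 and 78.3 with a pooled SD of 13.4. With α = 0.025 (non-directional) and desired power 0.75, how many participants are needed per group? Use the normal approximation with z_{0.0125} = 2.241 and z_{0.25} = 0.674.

Cohen's d = |M₁ − M₂| / SD_pooled = |87.2 − 78.3| / 13.4 = 8.9 / 13.4 = 0.664.
For two independent groups with equal n: n = 2·((z_{α/2} + z_β) / d)².
z_{α/2} + z_β = 2.241 + 0.674 = 2.915.
n = 2 × (2.915 / 0.664)² = 2 × 4.390² = 2 × 19.27 = 38.5.
Round up to the next whole participant.

n = 39 per group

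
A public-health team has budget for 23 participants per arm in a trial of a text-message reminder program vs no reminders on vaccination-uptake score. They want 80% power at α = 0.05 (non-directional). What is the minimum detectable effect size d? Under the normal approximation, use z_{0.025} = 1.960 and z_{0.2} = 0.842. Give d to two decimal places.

For two independent groups of n = 23 each: d_min = (z_{α/2} + z_β)·√(2/n).
z-sum = 1.960 + 0.842 = 2.802.
d_min = 2.802 × √(2/23) = 2.802 × 0.2949 = 0.826.

d_min ≈ 0.83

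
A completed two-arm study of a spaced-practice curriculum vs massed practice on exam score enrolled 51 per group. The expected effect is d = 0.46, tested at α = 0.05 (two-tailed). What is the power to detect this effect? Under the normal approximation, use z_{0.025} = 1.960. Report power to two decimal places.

For two equal groups, power = Φ(d·√(n/2) − z_{α/2}).
d·√(n/2) = 0.46 × √(51/2) = 0.46 × 5.050 = 2.323.
z_β = 2.323 − 1.960 = 0.363.
Power = Φ(0.363) = 0.642.

power ≈ 0.64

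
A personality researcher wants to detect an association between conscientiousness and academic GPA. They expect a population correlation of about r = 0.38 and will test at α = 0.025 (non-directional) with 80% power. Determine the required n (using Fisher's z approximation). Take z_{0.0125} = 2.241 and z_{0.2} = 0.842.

Fisher's z: C = ½·ln((1+r)/(1−r)) = ½·ln(2.2258) = 0.4001.
n = ((z_{α/2} + z_β)/C)² + 3.
(2.241 + 0.842) / 0.4001 = 3.083 / 0.4001 = 7.706.
n = 7.706² + 3 = 59.38 + 3 = 62.4.
Round up.

n = 63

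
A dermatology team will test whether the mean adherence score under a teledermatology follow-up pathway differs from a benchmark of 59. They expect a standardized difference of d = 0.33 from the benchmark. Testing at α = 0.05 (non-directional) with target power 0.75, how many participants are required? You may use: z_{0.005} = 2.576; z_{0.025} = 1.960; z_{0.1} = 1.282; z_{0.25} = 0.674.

For a one-sample test: n = ((z_{α/2} + z_β) / d)².
z_{α/2} + z_β = 1.960 + 0.674 = 2.634.
n = (2.634 / 0.33)² = 7.982² = 63.71.
Round up.

n = 64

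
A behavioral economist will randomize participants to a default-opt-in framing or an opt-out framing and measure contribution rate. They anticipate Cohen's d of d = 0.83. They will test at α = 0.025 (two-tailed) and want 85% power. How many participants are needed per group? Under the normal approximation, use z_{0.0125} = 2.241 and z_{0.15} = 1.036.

n = 32 per group

For two independent groups with equal n: n = 2·((z_{α/2} + z_β) / d)².
z_{α/2} + z_β = 2.241 + 1.036 = 3.277.
n = 2 × (3.277 / 0.83)² = 2 × 3.948² = 2 × 15.59 = 31.2.
Round up to the next whole participant.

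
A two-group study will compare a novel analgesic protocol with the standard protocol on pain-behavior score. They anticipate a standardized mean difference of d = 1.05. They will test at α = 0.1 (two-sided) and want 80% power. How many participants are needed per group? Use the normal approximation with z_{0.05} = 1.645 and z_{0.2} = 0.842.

For two independent groups with equal n: n = 2·((z_{α/2} + z_β) / d)².
z_{α/2} + z_β = 1.645 + 0.842 = 2.487.
n = 2 × (2.487 / 1.05)² = 2 × 2.369² = 2 × 5.61 = 11.2.
Round up to the next whole participant.

n = 12 per group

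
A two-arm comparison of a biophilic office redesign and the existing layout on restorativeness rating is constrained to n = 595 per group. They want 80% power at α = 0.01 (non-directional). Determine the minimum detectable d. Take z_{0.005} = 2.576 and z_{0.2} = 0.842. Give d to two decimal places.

For two independent groups of n = 595 each: d_min = (z_{α/2} + z_β)·√(2/n).
z-sum = 2.576 + 0.842 = 3.418.
d_min = 3.418 × √(2/595) = 3.418 × 0.0580 = 0.198.

d_min ≈ 0.20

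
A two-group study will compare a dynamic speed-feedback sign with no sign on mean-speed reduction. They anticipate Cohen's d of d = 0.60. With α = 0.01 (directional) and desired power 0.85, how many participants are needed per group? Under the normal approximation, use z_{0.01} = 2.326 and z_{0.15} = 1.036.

For two independent groups with equal n: n = 2·((z_{α} + z_β) / d)².
z_{α} + z_β = 2.326 + 1.036 = 3.362.
n = 2 × (3.362 / 0.60)² = 2 × 5.603² = 2 × 31.40 = 62.8.
Round up to the next whole participant.

n = 63 per group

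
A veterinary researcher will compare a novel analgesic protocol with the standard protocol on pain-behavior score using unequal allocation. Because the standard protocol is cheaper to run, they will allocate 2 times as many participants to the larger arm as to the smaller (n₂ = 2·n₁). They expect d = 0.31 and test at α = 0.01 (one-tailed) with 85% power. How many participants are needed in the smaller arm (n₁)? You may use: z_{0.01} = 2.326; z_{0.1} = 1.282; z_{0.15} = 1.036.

With allocation ratio k = n₂/n₁ = 2, Var(x̄₁−x̄₂) = σ²(1/n₁ + 1/(k·n₁)) = σ²·(k+1)/(k·n₁).
So n₁ = (1 + 1/k)·((z_{α} + z_β)/d)² = 1.500 × (3.362/0.31)².
n₁ = 1.500 × 117.62 = 176.4.
Round up: n₁ = 177, giving n₂ = 2 × 177 = 354.

n₁ = 177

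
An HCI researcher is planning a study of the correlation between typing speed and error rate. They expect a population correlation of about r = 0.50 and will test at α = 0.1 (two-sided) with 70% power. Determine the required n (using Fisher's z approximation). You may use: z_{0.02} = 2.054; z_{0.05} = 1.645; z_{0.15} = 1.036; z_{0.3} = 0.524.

Fisher's z: C = ½·ln((1+r)/(1−r)) = ½·ln(3.0000) = 0.5493.
n = ((z_{α/2} + z_β)/C)² + 3.
(1.645 + 0.524) / 0.5493 = 2.169 / 0.5493 = 3.949.
n = 3.949² + 3 = 15.59 + 3 = 18.6.
Round up.

n = 19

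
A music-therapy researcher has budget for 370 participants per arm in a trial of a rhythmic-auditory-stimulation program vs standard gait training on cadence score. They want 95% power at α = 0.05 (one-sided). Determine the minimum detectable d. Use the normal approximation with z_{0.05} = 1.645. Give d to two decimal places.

d_min ≈ 0.24

For two independent groups of n = 370 each: d_min = (z_{α} + z_β)·√(2/n).
z-sum = 1.645 + 1.645 = 3.290.
d_min = 3.290 × √(2/370) = 3.290 × 0.0735 = 0.242.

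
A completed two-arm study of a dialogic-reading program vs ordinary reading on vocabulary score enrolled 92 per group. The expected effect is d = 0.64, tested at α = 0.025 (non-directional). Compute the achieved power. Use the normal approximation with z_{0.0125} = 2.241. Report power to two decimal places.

For two equal groups, power = Φ(d·√(n/2) − z_{α/2}).
d·√(n/2) = 0.64 × √(92/2) = 0.64 × 6.782 = 4.341.
z_β = 4.341 − 2.241 = 2.100.
Power = Φ(2.100) = 0.982.

power ≈ 0.98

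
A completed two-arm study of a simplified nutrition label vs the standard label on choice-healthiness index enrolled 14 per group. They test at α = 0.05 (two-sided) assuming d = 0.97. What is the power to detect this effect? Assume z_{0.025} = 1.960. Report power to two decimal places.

power ≈ 0.73

For two equal groups, power = Φ(d·√(n/2) − z_{α/2}).
d·√(n/2) = 0.97 × √(14/2) = 0.97 × 2.646 = 2.566.
z_β = 2.566 − 1.960 = 0.606.
Power = Φ(0.606) = 0.728.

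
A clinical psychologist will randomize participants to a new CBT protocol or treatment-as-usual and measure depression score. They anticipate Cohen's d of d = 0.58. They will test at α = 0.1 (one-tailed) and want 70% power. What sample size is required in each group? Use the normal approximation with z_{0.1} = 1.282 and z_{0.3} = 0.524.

n = 20 per group

For two independent groups with equal n: n = 2·((z_{α} + z_β) / d)².
z_{α} + z_β = 1.282 + 0.524 = 1.806.
n = 2 × (1.806 / 0.58)² = 2 × 3.114² = 2 × 9.70 = 19.4.
Round up to the next whole participant.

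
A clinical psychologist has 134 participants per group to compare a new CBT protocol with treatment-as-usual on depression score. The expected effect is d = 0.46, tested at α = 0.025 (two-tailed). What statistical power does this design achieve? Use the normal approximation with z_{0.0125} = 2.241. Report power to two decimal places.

power ≈ 0.94

For two equal groups, power = Φ(d·√(n/2) − z_{α/2}).
d·√(n/2) = 0.46 × √(134/2) = 0.46 × 8.185 = 3.765.
z_β = 3.765 − 2.241 = 1.524.
Power = Φ(1.524) = 0.936.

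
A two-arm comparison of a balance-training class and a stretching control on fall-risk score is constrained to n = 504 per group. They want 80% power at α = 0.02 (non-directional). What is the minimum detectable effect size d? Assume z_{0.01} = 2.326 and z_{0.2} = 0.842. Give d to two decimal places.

d_min ≈ 0.20

For two independent groups of n = 504 each: d_min = (z_{α/2} + z_β)·√(2/n).
z-sum = 2.326 + 0.842 = 3.168.
d_min = 3.168 × √(2/504) = 3.168 × 0.0630 = 0.200.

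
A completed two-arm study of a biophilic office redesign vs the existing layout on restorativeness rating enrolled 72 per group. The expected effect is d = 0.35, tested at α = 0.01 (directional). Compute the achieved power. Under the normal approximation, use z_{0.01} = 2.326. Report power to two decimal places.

For two equal groups, power = Φ(d·√(n/2) − z_{α}).
d·√(n/2) = 0.35 × √(72/2) = 0.35 × 6.000 = 2.100.
z_β = 2.100 − 2.326 = -0.226.
Power = Φ(-0.226) = 0.411.

power ≈ 0.41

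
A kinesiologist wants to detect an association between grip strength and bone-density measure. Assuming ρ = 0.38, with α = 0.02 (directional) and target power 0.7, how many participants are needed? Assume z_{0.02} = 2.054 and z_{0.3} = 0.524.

Fisher's z: C = ½·ln((1+r)/(1−r)) = ½·ln(2.2258) = 0.4001.
n = ((z_{α} + z_β)/C)² + 3.
(2.054 + 0.524) / 0.4001 = 2.578 / 0.4001 = 6.443.
n = 6.443² + 3 = 41.52 + 3 = 44.5.
Round up.

n = 45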